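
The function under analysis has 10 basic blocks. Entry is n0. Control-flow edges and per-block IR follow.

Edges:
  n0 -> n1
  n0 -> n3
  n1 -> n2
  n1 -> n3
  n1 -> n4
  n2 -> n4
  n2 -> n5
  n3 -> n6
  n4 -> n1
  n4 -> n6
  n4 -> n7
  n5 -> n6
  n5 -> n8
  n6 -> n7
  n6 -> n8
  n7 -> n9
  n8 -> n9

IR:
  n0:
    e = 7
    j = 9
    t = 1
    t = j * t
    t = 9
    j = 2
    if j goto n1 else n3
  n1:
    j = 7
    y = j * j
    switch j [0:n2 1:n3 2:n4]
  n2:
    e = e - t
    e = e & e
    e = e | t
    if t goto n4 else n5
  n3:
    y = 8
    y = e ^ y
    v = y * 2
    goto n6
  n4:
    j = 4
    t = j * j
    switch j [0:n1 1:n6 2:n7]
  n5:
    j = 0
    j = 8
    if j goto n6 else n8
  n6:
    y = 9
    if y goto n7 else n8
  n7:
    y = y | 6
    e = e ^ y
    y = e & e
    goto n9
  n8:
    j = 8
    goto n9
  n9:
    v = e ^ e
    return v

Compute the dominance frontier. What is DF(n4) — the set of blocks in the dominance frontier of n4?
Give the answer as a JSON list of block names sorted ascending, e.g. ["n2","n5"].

idom tree: n1←n0 n2←n1 n3←n0 n4←n1 n5←n2 n6←n0 n7←n0 n8←n0 n9←n0
Dom∩ at merges:
  n1: preds {n0,n4}: {n0} ∩ {n0,n1,n4} = {n0}; idom=n0
  n3: preds {n0,n1}: {n0} ∩ {n0,n1} = {n0}; idom=n0
  n4: preds {n1,n2}: {n0,n1} ∩ {n0,n1,n2} = {n0,n1}; idom=n1
  n6: preds {n3,n4,n5}: {n0,n3} ∩ {n0,n1,n4} ∩ {n0,n1,n2,n5} = {n0}; idom=n0
  n7: preds {n4,n6}: {n0,n1,n4} ∩ {n0,n6} = {n0}; idom=n0
  n8: preds {n5,n6}: {n0,n1,n2,n5} ∩ {n0,n6} = {n0}; idom=n0
  n9: preds {n7,n8}: {n0,n7} ∩ {n0,n8} = {n0}; idom=n0

DF walk-up:
  n1←n0: walk · to n0
  n1←n4: walk n4→n1 to n0
  n3←n0: walk · to n0
  n3←n1: walk n1 to n0
  n4←n1: walk · to n1
  n4←n2: walk n2 to n1
  n6←n3: walk n3 to n0
  n6←n4: walk n4→n1 to n0
  n6←n5: walk n5→n2→n1 to n0
  n7←n4: walk n4→n1 to n0
  n7←n6: walk n6 to n0
  n8←n5: walk n5→n2→n1 to n0
  n8←n6: walk n6 to n0
  n9←n7: walk n7 to n0
  n9←n8: walk n8 to n0
  DF(n0)=∅
  DF(n1)={n1,n3,n6,n7,n8}
  DF(n2)={n4,n6,n8}
  DF(n3)={n6}
  DF(n4)={n1,n6,n7}
  DF(n5)={n6,n8}
  DF(n6)={n7,n8}
  DF(n7)={n9}
  DF(n8)={n9}
  DF(n9)=∅

DF(n4) = ["n1", "n6", "n7"]

Answer: ["n1", "n6", "n7"]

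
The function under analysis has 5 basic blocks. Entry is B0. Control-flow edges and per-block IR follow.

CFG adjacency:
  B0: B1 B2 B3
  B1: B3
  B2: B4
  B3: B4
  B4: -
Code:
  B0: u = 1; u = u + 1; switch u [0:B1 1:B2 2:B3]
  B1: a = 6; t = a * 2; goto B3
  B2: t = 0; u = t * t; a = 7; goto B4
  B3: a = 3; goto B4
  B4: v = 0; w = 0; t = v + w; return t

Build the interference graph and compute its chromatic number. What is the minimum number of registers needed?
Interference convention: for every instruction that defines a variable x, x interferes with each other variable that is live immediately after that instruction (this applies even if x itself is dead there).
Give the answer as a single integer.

Answer: 2

Working:
def/use:
  B0: def={u} ue=∅
  B1: def={a,t} ue=∅
  B2: def={a,t,u} ue=∅
  B3: def={a} ue=∅
  B4: def={t,v,w} ue=∅

Live sets:
  live B0: ∅→∅
  live B1: ∅→∅
  live B2: ∅→∅
  live B3: ∅→∅
  live B4: ∅→∅

Interference:
  a — ∅
  t — ∅
  u — ∅
  v — {w}
  w — {v}

Chromatic number:
  clique {v,w} ⇒ need ≥ 2
  2-colouring: R0={a,t,u,v}  R1={w}
  χ = 2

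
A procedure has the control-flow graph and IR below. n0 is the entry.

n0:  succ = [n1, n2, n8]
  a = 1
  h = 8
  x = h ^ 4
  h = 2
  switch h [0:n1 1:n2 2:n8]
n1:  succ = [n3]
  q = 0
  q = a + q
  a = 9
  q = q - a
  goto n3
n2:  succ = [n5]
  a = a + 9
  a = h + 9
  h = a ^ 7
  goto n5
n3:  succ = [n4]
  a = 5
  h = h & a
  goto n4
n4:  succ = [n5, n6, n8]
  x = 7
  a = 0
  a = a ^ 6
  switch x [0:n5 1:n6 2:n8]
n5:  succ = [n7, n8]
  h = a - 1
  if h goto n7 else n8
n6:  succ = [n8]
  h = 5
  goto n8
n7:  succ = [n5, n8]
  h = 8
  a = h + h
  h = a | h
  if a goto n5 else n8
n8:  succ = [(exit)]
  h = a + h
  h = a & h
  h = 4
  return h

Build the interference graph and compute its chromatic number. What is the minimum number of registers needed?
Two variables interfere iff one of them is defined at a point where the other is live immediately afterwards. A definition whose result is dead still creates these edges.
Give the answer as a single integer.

Answer: 3

Working:
def/use:
  n0: def={a,h,x} ue=∅
  n1: def={a,q} ue={a}
  n2: def={a,h} ue={a,h}
  n3: def={a,h} ue={h}
  n4: def={a,x} ue=∅
  n5: def={h} ue={a}
  n6: def={h} ue=∅
  n7: def={a,h} ue=∅
  n8: def={h} ue={a,h}

Live sets:
  live n0: ∅→{a,h}
  live n1: {a,h}→{h}
  live n2: {a,h}→{a}
  live n3: {h}→{h}
  live n4: {h}→{a,h}
  live n5: {a}→{a,h}
  live n6: {a}→{a,h}
  live n7: ∅→{a,h}
  live n8: {a,h}→∅

Interfere edges:
  a: {h,q,x}
  h: {a,q,x}
  q: {a,h}
  x: {a,h}

Chromatic number:
  clique {a,h,q} ⇒ need ≥ 3
  assign a→R0 h→R1 q→R2 x→R2 — no edge inside a register ⇒ χ ≤ 3
  χ = 3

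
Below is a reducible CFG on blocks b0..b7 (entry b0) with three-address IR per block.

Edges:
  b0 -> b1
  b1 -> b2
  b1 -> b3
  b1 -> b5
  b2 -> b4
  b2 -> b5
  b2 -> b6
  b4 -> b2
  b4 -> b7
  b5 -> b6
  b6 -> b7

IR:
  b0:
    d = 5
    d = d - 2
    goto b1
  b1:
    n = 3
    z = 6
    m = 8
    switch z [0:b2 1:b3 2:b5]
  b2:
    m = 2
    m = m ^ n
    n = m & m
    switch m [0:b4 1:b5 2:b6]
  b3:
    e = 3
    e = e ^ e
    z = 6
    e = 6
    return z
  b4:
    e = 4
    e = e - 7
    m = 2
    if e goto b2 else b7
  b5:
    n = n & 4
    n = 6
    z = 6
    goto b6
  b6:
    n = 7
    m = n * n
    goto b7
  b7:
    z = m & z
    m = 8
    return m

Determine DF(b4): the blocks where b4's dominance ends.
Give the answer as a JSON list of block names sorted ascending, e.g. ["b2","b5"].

idom tree: b1←b0 b2←b1 b3←b1 b4←b2 b5←b1 b6←b1 b7←b1
Join-block Dom:
  b2: preds {b1,b4}: {b0,b1} ∩ {b0,b1,b2,b4} = {b0,b1}; idom=b1
  b5: preds {b1,b2}: {b0,b1} ∩ {b0,b1,b2} = {b0,b1}; idom=b1
  b6: preds {b2,b5}: {b0,b1,b2} ∩ {b0,b1,b5} = {b0,b1}; idom=b1
  b7: preds {b4,b6}: {b0,b1,b2,b4} ∩ {b0,b1,b6} = {b0,b1}; idom=b1

DF derivation:
  b2←b1: walk · to b1
  b2←b4: walk b4→b2 to b1
  b5←b1: walk · to b1
  b5←b2: walk b2 to b1
  b6←b2: walk b2 to b1
  b6←b5: walk b5 to b1
  b7←b4: walk b4→b2 to b1
  b7←b6: walk b6 to b1
  b0 → ∅
  b1 → ∅
  b2 → {b2,b5,b6,b7}
  b3 → ∅
  b4 → {b2,b7}
  b5 → {b6}
  b6 → {b7}
  b7 → ∅

DF(b4) = ["b2", "b7"]

Answer: ["b2", "b7"]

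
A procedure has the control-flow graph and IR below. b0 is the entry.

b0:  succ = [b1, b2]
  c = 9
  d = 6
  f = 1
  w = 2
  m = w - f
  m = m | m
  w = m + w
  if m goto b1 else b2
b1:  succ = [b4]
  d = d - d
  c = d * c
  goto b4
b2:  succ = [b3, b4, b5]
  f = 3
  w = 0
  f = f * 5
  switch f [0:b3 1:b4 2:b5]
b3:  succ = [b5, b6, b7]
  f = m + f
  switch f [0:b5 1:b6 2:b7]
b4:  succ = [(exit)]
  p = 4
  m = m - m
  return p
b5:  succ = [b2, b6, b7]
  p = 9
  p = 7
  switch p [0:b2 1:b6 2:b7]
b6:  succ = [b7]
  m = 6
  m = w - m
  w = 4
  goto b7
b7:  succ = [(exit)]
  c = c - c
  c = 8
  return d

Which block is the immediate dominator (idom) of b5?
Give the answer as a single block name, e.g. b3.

Answer: b2

Analysis:
idom tree: b1←b0 b2←b0 b3←b2 b4←b0 b5←b2 b6←b2 b7←b2
Dom∩ at merges:
  b2: preds {b0,b5}: {b0} ∩ {b0,b2,b5} = {b0}; idom=b0
  b4: preds {b1,b2}: {b0,b1} ∩ {b0,b2} = {b0}; idom=b0
  b5: preds {b2,b3}: {b0,b2} ∩ {b0,b2,b3} = {b0,b2}; idom=b2
  b6: preds {b3,b5}: {b0,b2,b3} ∩ {b0,b2,b5} = {b0,b2}; idom=b2
  b7: preds {b3,b5,b6}: {b0,b2,b3} ∩ {b0,b2,b5} ∩ {b0,b2,b6} = {b0,b2}; idom=b2

idom(b5) = b2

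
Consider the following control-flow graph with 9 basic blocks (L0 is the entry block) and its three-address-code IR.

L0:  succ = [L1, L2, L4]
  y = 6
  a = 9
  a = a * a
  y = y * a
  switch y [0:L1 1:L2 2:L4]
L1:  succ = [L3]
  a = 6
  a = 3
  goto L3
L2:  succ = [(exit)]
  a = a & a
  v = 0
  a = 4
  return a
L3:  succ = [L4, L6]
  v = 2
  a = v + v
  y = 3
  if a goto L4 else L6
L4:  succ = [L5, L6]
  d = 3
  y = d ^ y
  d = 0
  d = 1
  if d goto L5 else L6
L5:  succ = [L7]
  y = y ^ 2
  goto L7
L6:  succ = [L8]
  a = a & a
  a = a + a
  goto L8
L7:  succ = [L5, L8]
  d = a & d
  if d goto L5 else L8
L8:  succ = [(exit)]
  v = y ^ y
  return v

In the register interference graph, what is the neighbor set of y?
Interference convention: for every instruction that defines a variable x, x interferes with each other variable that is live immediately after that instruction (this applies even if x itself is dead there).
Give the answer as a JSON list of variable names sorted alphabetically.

Block summaries:
  L0: {a,y} / ∅
  L1: {a} / ∅
  L2: {a,v} / {a}
  L3: {a,v,y} / ∅
  L4: {d,y} / {y}
  L5: {y} / {y}
  L6: {a} / {a}
  L7: {d} / {a,d}
  L8: {v} / {y}

Liveness:
  live L0: ∅→{a,y}
  live L1: ∅→∅
  live L2: {a}→∅
  live L3: ∅→{a,y}
  live L4: {a,y}→{a,d,y}
  live L5: {a,d,y}→{a,d,y}
  live L6: {a,y}→{y}
  live L7: {a,d,y}→{a,d,y}
  live L8: {y}→∅

Conflict graph:
  a↔{d,y}
  d↔{a,y}
  v↔∅
  y↔{a,d}

N(y) = ["a", "d"]

Answer: ["a", "d"]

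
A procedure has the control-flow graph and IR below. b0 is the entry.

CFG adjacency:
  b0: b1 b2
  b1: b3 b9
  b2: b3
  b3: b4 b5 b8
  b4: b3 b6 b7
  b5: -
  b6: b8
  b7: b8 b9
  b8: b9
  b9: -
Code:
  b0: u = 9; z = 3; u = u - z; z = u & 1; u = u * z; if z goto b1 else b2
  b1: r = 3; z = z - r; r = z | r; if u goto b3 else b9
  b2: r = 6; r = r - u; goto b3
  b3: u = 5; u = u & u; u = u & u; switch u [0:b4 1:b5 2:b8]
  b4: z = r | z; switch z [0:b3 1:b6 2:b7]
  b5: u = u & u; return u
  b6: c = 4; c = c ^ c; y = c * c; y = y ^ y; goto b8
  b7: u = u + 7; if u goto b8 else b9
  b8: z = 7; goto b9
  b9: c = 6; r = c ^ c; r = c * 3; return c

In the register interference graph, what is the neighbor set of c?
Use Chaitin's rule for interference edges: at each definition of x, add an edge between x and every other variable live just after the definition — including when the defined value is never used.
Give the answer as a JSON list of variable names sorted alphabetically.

Answer: ["r"]

Derivation:
Block summaries:
  b0: def={u,z} ue=∅
  b1: def={r,z} ue={u,z}
  b2: def={r} ue={u}
  b3: def={u} ue=∅
  b4: def={z} ue={r,z}
  b5: def={u} ue={u}
  b6: def={c,y} ue=∅
  b7: def={u} ue={u}
  b8: def={z} ue=∅
  b9: def={c,r} ue=∅

Live sets:
  live b0: ∅→{u,z}
  live b1: {u,z}→{r,z}
  live b2: {u,z}→{r,z}
  live b3: {r,z}→{r,u,z}
  live b4: {r,u,z}→{r,u,z}
  live b5: {u}→∅
  live b6: ∅→∅
  live b7: {u}→∅
  live b8: ∅→∅
  live b9: ∅→∅

Interference:
  c↔{r}
  r↔{c,u,z}
  u↔{r,z}
  y↔∅
  z↔{r,u}

N(c) = ["r"]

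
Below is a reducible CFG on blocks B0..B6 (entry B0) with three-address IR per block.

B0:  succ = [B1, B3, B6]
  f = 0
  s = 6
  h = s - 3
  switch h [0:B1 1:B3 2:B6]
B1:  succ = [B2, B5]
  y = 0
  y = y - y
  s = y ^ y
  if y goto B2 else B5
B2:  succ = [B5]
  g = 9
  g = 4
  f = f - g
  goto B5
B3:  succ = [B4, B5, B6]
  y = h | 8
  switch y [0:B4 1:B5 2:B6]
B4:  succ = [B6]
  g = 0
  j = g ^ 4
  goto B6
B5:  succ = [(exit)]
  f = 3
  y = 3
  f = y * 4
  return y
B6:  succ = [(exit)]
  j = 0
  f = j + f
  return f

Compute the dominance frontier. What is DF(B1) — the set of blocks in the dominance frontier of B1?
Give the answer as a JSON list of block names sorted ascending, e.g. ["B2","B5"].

Answer: ["B5"]

Derivation:
idom tree: B1←B0 B2←B1 B3←B0 B4←B3 B5←B0 B6←B0
Join-block Dom:
  B5: preds {B1,B2,B3}: {B0,B1} ∩ {B0,B1,B2} ∩ {B0,B3} = {B0}; idom=B0
  B6: preds {B0,B3,B4}: {B0} ∩ {B0,B3} ∩ {B0,B3,B4} = {B0}; idom=B0

DF walk-up:
  join B5 pred B1: B1 stop@B0
  join B5 pred B2: B2→B1 stop@B0
  join B5 pred B3: B3 stop@B0
  join B6 pred B0: · stop@B0
  join B6 pred B3: B3 stop@B0
  join B6 pred B4: B4→B3 stop@B0
  B0: DF=∅
  B1: DF={B5}
  B2: DF={B5}
  B3: DF={B5,B6}
  B4: DF={B6}
  B5: DF=∅
  B6: DF=∅

DF(B1) = ["B5"]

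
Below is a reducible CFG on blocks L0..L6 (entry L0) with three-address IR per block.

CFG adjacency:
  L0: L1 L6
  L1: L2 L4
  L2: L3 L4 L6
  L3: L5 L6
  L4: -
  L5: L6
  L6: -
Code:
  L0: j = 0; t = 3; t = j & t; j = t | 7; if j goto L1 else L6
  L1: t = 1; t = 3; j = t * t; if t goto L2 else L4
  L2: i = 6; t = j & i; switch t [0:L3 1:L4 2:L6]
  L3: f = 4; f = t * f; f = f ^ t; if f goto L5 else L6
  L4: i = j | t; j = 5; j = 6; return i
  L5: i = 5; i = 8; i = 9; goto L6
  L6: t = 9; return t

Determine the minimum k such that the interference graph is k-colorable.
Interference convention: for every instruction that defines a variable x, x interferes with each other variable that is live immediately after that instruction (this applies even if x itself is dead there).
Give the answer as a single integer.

Answer: 2

Working:
Per-block:
  L0 def {j,t} use ∅
  L1 def {j,t} use ∅
  L2 def {i,t} use {j}
  L3 def {f} use {t}
  L4 def {i,j} use {j,t}
  L5 def {i} use ∅
  L6 def {t} use ∅

Live sets:
  L0: in=∅ out=∅
  L1: in=∅ out={j,t}
  L2: in={j} out={j,t}
  L3: in={t} out=∅
  L4: in={j,t} out=∅
  L5: in=∅ out=∅
  L6: in=∅ out=∅

Conflict graph:
  f: {t}
  i: {j}
  j: {i,t}
  t: {f,j}

Colouring:
  clique {f,t} ⇒ need ≥ 2
  assign f→R0 i→R1 j→R0 t→R1 — no edge inside a register ⇒ χ ≤ 2
  χ = 2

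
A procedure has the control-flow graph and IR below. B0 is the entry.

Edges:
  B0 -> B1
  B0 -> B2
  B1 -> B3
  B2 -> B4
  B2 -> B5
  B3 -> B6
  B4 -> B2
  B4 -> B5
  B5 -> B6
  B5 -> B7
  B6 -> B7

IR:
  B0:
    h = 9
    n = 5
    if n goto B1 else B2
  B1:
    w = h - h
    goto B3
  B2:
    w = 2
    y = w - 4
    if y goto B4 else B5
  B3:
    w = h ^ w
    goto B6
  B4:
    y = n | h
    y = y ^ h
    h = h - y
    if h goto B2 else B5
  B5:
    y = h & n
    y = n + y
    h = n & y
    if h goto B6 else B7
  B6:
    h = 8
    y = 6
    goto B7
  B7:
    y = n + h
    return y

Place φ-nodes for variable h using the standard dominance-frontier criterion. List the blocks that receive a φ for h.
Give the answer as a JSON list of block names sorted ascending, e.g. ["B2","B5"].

idom tree: B1←B0 B2←B0 B3←B1 B4←B2 B5←B2 B6←B0 B7←B0
Dom at joins:
  B2: preds {B0,B4}: {B0} ∩ {B0,B2,B4} = {B0}; idom=B0
  B5: preds {B2,B4}: {B0,B2} ∩ {B0,B2,B4} = {B0,B2}; idom=B2
  B6: preds {B3,B5}: {B0,B1,B3} ∩ {B0,B2,B5} = {B0}; idom=B0
  B7: preds {B5,B6}: {B0,B2,B5} ∩ {B0,B6} = {B0}; idom=B0

DF walk-up:
  join B2 pred B0: · stop@B0
  join B2 pred B4: B4→B2 stop@B0
  join B5 pred B2: · stop@B2
  join B5 pred B4: B4 stop@B2
  join B6 pred B3: B3→B1 stop@B0
  join B6 pred B5: B5→B2 stop@B0
  join B7 pred B5: B5→B2 stop@B0
  join B7 pred B6: B6 stop@B0
  B0: DF=∅
  B1: DF={B6}
  B2: DF={B2,B6,B7}
  B3: DF={B6}
  B4: DF={B2,B5}
  B5: DF={B6,B7}
  B6: DF={B7}
  B7: DF=∅

φ for h: defs {B0,B4,B5,B6}
  DF⁺ = {B2,B5,B6,B7}

Answer: ["B2", "B5", "B6", "B7"]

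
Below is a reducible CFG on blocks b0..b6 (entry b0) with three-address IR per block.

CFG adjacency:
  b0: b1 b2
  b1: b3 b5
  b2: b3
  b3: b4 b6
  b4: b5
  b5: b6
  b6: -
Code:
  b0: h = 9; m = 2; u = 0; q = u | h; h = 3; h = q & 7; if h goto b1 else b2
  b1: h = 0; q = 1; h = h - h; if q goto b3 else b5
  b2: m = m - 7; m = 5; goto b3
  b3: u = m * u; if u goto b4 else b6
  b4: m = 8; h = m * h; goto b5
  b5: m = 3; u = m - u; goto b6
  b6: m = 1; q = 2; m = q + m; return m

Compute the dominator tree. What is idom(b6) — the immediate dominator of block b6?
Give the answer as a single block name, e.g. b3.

Answer: b0

Working:
idom tree: b1←b0 b2←b0 b3←b0 b4←b3 b5←b0 b6←b0
Dom at joins:
  b3: preds {b1,b2}: {b0,b1} ∩ {b0,b2} = {b0}; idom=b0
  b5: preds {b1,b4}: {b0,b1} ∩ {b0,b3,b4} = {b0}; idom=b0
  b6: preds {b3,b5}: {b0,b3} ∩ {b0,b5} = {b0}; idom=b0

idom(b6) = b0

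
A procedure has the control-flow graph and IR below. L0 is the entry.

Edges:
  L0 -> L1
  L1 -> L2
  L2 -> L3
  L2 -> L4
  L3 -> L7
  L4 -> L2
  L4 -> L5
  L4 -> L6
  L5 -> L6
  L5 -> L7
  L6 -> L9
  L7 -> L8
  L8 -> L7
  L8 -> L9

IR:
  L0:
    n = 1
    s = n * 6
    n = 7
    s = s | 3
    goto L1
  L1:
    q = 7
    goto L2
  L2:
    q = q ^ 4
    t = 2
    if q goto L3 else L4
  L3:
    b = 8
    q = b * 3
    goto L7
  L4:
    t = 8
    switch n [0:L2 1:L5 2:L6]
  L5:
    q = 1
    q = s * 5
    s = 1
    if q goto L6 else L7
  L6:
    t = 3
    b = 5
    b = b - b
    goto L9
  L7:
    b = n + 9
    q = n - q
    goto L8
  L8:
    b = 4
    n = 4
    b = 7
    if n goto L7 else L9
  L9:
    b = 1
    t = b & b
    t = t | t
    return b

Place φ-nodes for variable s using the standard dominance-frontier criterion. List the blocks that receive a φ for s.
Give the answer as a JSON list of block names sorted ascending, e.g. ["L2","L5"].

idom tree: L1←L0 L2←L1 L3←L2 L4←L2 L5←L4 L6←L4 L7←L2 L8←L7 L9←L2
Dom∩ at merges:
  L2: preds {L1,L4}: {L0,L1} ∩ {L0,L1,L2,L4} = {L0,L1}; idom=L1
  L6: preds {L4,L5}: {L0,L1,L2,L4} ∩ {L0,L1,L2,L4,L5} = {L0,L1,L2,L4}; idom=L4
  L7: preds {L3,L5,L8}: {L0,L1,L2,L3} ∩ {L0,L1,L2,L4,L5} ∩ {L0,L1,L2,L7,L8} = {L0,L1,L2}; idom=L2
  L9: preds {L6,L8}: {L0,L1,L2,L4,L6} ∩ {L0,L1,L2,L7,L8} = {L0,L1,L2}; idom=L2

DF derivation:
  L2←L1: walk · to L1
  L2←L4: walk L4→L2 to L1
  L6←L4: walk · to L4
  L6←L5: walk L5 to L4
  L7←L3: walk L3 to L2
  L7←L5: walk L5→L4 to L2
  L7←L8: walk L8→L7 to L2
  L9←L6: walk L6→L4 to L2
  L9←L8: walk L8→L7 to L2
  L0 → ∅
  L1 → ∅
  L2 → {L2}
  L3 → {L7}
  L4 → {L2,L7,L9}
  L5 → {L6,L7}
  L6 → {L9}
  L7 → {L7,L9}
  L8 → {L7,L9}
  L9 → ∅

φ for s: defs {L0,L5}
  DF⁺ = {L6,L7,L9}

Answer: ["L6", "L7", "L9"]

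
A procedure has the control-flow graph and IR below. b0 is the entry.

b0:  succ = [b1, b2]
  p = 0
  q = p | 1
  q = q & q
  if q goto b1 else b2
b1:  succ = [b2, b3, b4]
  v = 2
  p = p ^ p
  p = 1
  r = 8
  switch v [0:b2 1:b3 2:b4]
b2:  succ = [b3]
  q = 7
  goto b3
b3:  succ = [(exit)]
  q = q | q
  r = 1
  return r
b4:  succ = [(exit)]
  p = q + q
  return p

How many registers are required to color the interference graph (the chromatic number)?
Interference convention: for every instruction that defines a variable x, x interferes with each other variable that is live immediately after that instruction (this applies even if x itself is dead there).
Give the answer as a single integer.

Per-block:
  b0: def={p,q} ue=∅
  b1: def={p,r,v} ue={p}
  b2: def={q} ue=∅
  b3: def={q,r} ue={q}
  b4: def={p} ue={q}

Live sets:
  live b0: ∅→{p,q}
  live b1: {p,q}→{q}
  live b2: ∅→{q}
  live b3: {q}→∅
  live b4: {q}→∅

Interfere edges:
  p↔{q,v}
  q↔{p,r,v}
  r↔{q,v}
  v↔{p,q,r}

Colouring:
  {p,q,v} pairwise interfere (3-clique) ⇒ χ ≥ 3
  assign p→r2 q→r0 r→r2 v→r1 — no edge inside a register ⇒ χ ≤ 3
  χ = 3

Answer: 3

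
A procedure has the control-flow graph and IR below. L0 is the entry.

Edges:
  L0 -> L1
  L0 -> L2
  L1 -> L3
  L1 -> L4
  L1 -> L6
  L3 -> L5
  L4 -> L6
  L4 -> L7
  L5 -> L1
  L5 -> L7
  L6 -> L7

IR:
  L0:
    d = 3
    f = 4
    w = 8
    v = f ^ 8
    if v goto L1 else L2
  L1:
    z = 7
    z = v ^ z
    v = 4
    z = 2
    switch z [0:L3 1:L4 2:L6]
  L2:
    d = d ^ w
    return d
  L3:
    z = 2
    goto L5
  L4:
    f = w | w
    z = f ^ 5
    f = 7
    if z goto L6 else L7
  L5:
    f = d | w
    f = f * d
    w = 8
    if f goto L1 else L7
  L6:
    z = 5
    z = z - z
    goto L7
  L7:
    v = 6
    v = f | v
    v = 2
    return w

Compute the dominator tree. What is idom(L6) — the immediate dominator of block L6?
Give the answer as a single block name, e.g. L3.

idom tree: L1←L0 L2←L0 L3←L1 L4←L1 L5←L3 L6←L1 L7←L1
Dom at joins:
  L1: preds {L0,L5}: {L0} ∩ {L0,L1,L3,L5} = {L0}; idom=L0
  L6: preds {L1,L4}: {L0,L1} ∩ {L0,L1,L4} = {L0,L1}; idom=L1
  L7: preds {L4,L5,L6}: {L0,L1,L4} ∩ {L0,L1,L3,L5} ∩ {L0,L1,L6} = {L0,L1}; idom=L1

idom(L6) = L1

Answer: L1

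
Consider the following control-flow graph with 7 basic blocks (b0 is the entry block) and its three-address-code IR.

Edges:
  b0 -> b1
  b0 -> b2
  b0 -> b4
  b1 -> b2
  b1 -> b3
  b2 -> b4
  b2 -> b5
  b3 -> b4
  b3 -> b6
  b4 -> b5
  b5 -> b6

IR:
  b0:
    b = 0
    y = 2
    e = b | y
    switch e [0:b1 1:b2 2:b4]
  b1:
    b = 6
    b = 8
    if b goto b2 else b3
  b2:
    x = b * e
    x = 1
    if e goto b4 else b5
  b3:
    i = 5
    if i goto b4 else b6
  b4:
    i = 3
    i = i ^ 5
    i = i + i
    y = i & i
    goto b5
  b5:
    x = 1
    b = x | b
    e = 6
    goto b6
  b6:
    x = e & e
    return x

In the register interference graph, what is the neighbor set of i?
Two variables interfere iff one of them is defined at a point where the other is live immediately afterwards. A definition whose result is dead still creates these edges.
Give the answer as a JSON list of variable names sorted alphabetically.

Answer: ["b", "e"]

Derivation:
Block summaries:
  b0: {b,e,y} / ∅
  b1: {b} / ∅
  b2: {x} / {b,e}
  b3: {i} / ∅
  b4: {i,y} / ∅
  b5: {b,e,x} / {b}
  b6: {x} / {e}

Live sets:
  b0: in=∅ out={b,e}
  b1: in={e} out={b,e}
  b2: in={b,e} out={b}
  b3: in={b,e} out={b,e}
  b4: in={b} out={b}
  b5: in={b} out={e}
  b6: in={e} out=∅

Conflict graph:
  b↔{e,i,x,y}
  e↔{b,i,x}
  i↔{b,e}
  x↔{b,e}
  y↔{b}

N(i) = ["b", "e"]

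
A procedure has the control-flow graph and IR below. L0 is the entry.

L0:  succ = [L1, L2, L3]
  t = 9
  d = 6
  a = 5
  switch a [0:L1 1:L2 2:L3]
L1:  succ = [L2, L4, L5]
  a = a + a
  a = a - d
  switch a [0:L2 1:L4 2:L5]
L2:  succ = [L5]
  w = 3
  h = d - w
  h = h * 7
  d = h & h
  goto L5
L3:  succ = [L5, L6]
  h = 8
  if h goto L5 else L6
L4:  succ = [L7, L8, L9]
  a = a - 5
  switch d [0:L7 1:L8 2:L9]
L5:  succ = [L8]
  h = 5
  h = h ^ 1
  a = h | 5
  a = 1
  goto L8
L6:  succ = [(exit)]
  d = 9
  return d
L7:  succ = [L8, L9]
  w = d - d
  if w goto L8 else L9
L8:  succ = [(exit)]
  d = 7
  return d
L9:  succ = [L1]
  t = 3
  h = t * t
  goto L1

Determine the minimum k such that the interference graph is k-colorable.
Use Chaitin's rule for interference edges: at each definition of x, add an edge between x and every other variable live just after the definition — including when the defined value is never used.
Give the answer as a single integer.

Block summaries:
  L0: {a,d,t} / ∅
  L1: {a} / {a,d}
  L2: {d,h,w} / {d}
  L3: {h} / ∅
  L4: {a} / {a,d}
  L5: {a,h} / ∅
  L6: {d} / ∅
  L7: {w} / {d}
  L8: {d} / ∅
  L9: {h,t} / ∅

Liveness:
  L0 li=∅ lo={a,d}
  L1 li={a,d} lo={a,d}
  L2 li={d} lo=∅
  L3 li=∅ lo=∅
  L4 li={a,d} lo={a,d}
  L5 li=∅ lo=∅
  L6 li=∅ lo=∅
  L7 li={a,d} lo={a,d}
  L8 li=∅ lo=∅
  L9 li={a,d} lo={a,d}

Interference:
  a: {d,h,t,w}
  d: {a,h,t,w}
  h: {a,d}
  t: {a,d}
  w: {a,d}

Registers:
  lower bound: {a,d,h} mutually conflict ⇒ χ ≥ 3
  assign a→r0 d→r1 h→r2 t→r2 w→r2 — no edge inside a register ⇒ χ ≤ 3
  χ = 3

Answer: 3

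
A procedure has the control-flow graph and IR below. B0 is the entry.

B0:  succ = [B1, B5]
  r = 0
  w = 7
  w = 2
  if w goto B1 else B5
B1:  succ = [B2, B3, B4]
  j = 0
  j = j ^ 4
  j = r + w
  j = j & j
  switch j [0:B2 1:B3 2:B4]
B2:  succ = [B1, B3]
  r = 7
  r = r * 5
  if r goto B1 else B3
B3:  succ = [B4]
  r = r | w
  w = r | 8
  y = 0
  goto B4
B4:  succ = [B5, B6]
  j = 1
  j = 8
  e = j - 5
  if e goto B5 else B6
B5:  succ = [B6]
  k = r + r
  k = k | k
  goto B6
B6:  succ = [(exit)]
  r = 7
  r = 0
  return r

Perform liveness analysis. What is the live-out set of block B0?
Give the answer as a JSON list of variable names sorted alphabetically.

def/use:
  B0: {r,w} / ∅
  B1: {j} / {r,w}
  B2: {r} / ∅
  B3: {r,w,y} / {r,w}
  B4: {e,j} / ∅
  B5: {k} / {r}
  B6: {r} / ∅

Liveness:
  B0: in=∅ out={r,w}
  B1: in={r,w} out={r,w}
  B2: in={w} out={r,w}
  B3: in={r,w} out={r}
  B4: in={r} out={r}
  B5: in={r} out=∅
  B6: in=∅ out=∅

live-out(B0) = ["r", "w"]

Answer: ["r", "w"]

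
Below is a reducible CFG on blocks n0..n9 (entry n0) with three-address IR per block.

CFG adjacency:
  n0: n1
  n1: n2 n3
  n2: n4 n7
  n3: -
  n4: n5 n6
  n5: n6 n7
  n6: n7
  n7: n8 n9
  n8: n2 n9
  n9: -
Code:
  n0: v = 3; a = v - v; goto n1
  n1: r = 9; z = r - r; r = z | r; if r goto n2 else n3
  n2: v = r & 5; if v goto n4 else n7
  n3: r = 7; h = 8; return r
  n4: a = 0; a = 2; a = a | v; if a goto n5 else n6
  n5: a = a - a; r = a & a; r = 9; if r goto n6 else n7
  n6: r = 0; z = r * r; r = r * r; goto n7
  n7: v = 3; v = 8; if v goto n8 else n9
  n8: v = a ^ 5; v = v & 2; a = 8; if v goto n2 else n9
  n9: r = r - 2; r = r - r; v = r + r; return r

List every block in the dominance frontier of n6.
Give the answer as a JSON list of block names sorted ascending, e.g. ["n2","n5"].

Answer: ["n7"]

Working:
idom tree: n1←n0 n2←n1 n3←n1 n4←n2 n5←n4 n6←n4 n7←n2 n8←n7 n9←n7
Dom∩ at merges:
  n2: preds {n1,n8}: {n0,n1} ∩ {n0,n1,n2,n7,n8} = {n0,n1}; idom=n1
  n6: preds {n4,n5}: {n0,n1,n2,n4} ∩ {n0,n1,n2,n4,n5} = {n0,n1,n2,n4}; idom=n4
  n7: preds {n2,n5,n6}: {n0,n1,n2} ∩ {n0,n1,n2,n4,n5} ∩ {n0,n1,n2,n4,n6} = {n0,n1,n2}; idom=n2
  n9: preds {n7,n8}: {n0,n1,n2,n7} ∩ {n0,n1,n2,n7,n8} = {n0,n1,n2,n7}; idom=n7

DF derivation:
  n2←n1: walk · to n1
  n2←n8: walk n8→n7→n2 to n1
  n6←n4: walk · to n4
  n6←n5: walk n5 to n4
  n7←n2: walk · to n2
  n7←n5: walk n5→n4 to n2
  n7←n6: walk n6→n4 to n2
  n9←n7: walk · to n7
  n9←n8: walk n8 to n7
  n0 → ∅
  n1 → ∅
  n2 → {n2}
  n3 → ∅
  n4 → {n7}
  n5 → {n6,n7}
  n6 → {n7}
  n7 → {n2}
  n8 → {n2,n9}
  n9 → ∅

DF(n6) = ["n7"]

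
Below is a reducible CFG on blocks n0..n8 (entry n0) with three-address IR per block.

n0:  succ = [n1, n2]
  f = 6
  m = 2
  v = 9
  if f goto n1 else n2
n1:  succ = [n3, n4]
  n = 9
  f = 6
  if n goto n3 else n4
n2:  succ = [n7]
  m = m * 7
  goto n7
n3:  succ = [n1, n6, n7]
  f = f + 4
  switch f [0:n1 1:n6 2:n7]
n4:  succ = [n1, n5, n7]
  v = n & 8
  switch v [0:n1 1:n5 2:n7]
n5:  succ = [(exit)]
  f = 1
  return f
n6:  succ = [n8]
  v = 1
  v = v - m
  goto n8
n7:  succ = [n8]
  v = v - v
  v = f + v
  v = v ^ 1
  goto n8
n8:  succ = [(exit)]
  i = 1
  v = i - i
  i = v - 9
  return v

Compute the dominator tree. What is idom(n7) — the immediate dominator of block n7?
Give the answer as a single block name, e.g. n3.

Answer: n0

Analysis:
idom tree: n1←n0 n2←n0 n3←n1 n4←n1 n5←n4 n6←n3 n7←n0 n8←n0
Dom∩ at merges:
  n1: preds {n0,n3,n4}: {n0} ∩ {n0,n1,n3} ∩ {n0,n1,n4} = {n0}; idom=n0
  n7: preds {n2,n3,n4}: {n0,n2} ∩ {n0,n1,n3} ∩ {n0,n1,n4} = {n0}; idom=n0
  n8: preds {n6,n7}: {n0,n1,n3,n6} ∩ {n0,n7} = {n0}; idom=n0

idom(n7) = n0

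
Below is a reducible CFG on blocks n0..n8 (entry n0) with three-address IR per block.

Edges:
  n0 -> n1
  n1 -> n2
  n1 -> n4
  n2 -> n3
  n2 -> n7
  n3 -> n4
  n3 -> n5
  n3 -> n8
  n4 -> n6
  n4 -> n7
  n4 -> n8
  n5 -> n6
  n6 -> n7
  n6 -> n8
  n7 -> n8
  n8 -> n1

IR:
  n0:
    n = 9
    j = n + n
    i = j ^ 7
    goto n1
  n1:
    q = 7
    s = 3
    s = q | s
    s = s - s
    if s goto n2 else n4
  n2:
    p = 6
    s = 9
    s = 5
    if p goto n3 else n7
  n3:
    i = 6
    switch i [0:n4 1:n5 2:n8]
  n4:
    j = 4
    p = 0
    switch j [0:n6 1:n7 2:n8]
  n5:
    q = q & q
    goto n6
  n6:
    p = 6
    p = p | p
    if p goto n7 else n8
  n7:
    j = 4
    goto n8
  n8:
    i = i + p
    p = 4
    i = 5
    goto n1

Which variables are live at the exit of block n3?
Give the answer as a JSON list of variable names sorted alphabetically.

Answer: ["i", "p", "q"]

Analysis:
Block summaries:
  n0: def={i,j,n} ue=∅
  n1: def={q,s} ue=∅
  n2: def={p,s} ue=∅
  n3: def={i} ue=∅
  n4: def={j,p} ue=∅
  n5: def={q} ue={q}
  n6: def={p} ue=∅
  n7: def={j} ue=∅
  n8: def={i,p} ue={i,p}

Liveness:
  live n0: ∅→{i}
  live n1: {i}→{i,q}
  live n2: {i,q}→{i,p,q}
  live n3: {p,q}→{i,p,q}
  live n4: {i}→{i,p}
  live n5: {i,q}→{i}
  live n6: {i}→{i,p}
  live n7: {i,p}→{i,p}
  live n8: {i,p}→{i}

live-out(n3) = ["i", "p", "q"]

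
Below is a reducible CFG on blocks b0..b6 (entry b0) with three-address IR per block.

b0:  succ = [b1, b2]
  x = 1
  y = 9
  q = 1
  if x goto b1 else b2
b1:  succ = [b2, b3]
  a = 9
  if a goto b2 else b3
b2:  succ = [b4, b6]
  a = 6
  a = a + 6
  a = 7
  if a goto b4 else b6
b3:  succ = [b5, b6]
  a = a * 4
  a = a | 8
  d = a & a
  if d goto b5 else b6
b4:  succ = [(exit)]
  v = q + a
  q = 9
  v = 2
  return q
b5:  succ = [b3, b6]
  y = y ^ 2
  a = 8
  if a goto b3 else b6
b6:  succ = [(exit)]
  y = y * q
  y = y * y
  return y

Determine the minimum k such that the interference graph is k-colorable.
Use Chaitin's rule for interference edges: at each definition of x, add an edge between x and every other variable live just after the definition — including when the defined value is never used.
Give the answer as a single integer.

def/use:
  b0 def {q,x,y} use ∅
  b1 def {a} use ∅
  b2 def {a} use ∅
  b3 def {a,d} use {a}
  b4 def {q,v} use {a,q}
  b5 def {a,y} use {y}
  b6 def {y} use {q,y}

Backward fixpoint:
  b0 li=∅ lo={q,y}
  b1 li={q,y} lo={a,q,y}
  b2 li={q,y} lo={a,q,y}
  b3 li={a,q,y} lo={q,y}
  b4 li={a,q} lo=∅
  b5 li={q,y} lo={a,q,y}
  b6 li={q,y} lo=∅

Conflict graph:
  a: {q,y}
  d: {q,y}
  q: {a,d,v,x,y}
  v: {q}
  x: {q,y}
  y: {a,d,q,x}

Colouring:
  clique {a,q,y} ⇒ need ≥ 3
  assign a→c2 d→c2 q→c0 v→c1 x→c2 y→c1 — no edge inside a register ⇒ χ ≤ 3
  χ = 3

Answer: 3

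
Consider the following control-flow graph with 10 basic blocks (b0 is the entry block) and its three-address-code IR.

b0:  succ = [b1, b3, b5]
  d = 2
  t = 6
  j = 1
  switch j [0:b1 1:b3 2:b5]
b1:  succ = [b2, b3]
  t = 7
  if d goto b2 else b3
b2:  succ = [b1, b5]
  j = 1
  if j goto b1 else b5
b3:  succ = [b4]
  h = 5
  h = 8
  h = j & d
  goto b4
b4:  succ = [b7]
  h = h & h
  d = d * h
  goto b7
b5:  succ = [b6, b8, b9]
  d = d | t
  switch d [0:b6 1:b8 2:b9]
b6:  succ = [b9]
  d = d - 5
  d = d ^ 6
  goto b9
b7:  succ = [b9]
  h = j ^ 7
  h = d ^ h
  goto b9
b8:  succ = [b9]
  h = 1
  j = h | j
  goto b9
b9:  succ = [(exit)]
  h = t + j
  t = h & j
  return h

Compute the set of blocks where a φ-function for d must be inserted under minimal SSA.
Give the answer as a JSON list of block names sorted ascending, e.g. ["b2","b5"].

Answer: ["b9"]

Working:
idom tree: b1←b0 b2←b1 b3←b0 b4←b3 b5←b0 b6←b5 b7←b4 b8←b5 b9←b0
Dom at joins:
  b1: preds {b0,b2}: {b0} ∩ {b0,b1,b2} = {b0}; idom=b0
  b3: preds {b0,b1}: {b0} ∩ {b0,b1} = {b0}; idom=b0
  b5: preds {b0,b2}: {b0} ∩ {b0,b1,b2} = {b0}; idom=b0
  b9: preds {b5,b6,b7,b8}: {b0,b5} ∩ {b0,b5,b6} ∩ {b0,b3,b4,b7} ∩ {b0,b5,b8} = {b0}; idom=b0

DF walk-up:
  join b1 pred b0: · stop@b0
  join b1 pred b2: b2→b1 stop@b0
  join b3 pred b0: · stop@b0
  join b3 pred b1: b1 stop@b0
  join b5 pred b0: · stop@b0
  join b5 pred b2: b2→b1 stop@b0
  join b9 pred b5: b5 stop@b0
  join b9 pred b6: b6→b5 stop@b0
  join b9 pred b7: b7→b4→b3 stop@b0
  join b9 pred b8: b8→b5 stop@b0
  b0: DF=∅
  b1: DF={b1,b3,b5}
  b2: DF={b1,b5}
  b3: DF={b9}
  b4: DF={b9}
  b5: DF={b9}
  b6: DF={b9}
  b7: DF={b9}
  b8: DF={b9}
  b9: DF=∅

φ for d: defs {b0,b4,b5,b6}
  DF⁺ = {b9}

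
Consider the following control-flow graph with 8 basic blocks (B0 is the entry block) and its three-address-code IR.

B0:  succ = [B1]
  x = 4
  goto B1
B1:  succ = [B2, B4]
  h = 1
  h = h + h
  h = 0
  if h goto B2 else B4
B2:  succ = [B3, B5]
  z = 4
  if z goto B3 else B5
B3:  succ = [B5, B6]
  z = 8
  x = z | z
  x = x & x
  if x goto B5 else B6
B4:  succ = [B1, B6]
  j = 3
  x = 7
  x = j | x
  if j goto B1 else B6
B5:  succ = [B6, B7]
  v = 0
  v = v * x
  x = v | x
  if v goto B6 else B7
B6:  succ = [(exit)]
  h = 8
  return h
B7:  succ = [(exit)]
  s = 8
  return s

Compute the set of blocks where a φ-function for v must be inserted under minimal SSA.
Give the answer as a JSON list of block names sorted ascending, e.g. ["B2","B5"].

idom tree: B1←B0 B2←B1 B3←B2 B4←B1 B5←B2 B6←B1 B7←B5
Dom∩ at merges:
  B1: preds {B0,B4}: {B0} ∩ {B0,B1,B4} = {B0}; idom=B0
  B5: preds {B2,B3}: {B0,B1,B2} ∩ {B0,B1,B2,B3} = {B0,B1,B2}; idom=B2
  B6: preds {B3,B4,B5}: {B0,B1,B2,B3} ∩ {B0,B1,B4} ∩ {B0,B1,B2,B5} = {B0,B1}; idom=B1

DF walk-up:
  B1←B0: walk · to B0
  B1←B4: walk B4→B1 to B0
  B5←B2: walk · to B2
  B5←B3: walk B3 to B2
  B6←B3: walk B3→B2 to B1
  B6←B4: walk B4 to B1
  B6←B5: walk B5→B2 to B1
  B0 → ∅
  B1 → {B1}
  B2 → {B6}
  B3 → {B5,B6}
  B4 → {B1,B6}
  B5 → {B6}
  B6 → ∅
  B7 → ∅

φ for v: defs {B5}
  DF⁺ = {B6}

Answer: ["B6"]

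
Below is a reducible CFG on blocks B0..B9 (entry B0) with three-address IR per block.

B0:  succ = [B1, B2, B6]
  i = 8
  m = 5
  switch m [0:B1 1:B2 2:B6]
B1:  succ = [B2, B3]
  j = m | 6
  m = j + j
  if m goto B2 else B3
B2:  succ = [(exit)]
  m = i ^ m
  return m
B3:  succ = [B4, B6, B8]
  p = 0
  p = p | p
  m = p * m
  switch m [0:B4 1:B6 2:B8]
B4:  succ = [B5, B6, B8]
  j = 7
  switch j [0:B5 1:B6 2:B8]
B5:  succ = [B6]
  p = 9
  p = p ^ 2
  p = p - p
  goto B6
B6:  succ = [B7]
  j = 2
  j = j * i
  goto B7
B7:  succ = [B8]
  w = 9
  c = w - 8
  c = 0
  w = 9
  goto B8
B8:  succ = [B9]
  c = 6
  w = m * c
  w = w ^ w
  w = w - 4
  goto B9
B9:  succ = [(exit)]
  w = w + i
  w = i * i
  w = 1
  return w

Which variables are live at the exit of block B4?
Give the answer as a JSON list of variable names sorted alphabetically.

Answer: ["i", "m"]

Derivation:
Block summaries:
  B0 def {i,m} use ∅
  B1 def {j,m} use {m}
  B2 def {m} use {i,m}
  B3 def {m,p} use {m}
  B4 def {j} use ∅
  B5 def {p} use ∅
  B6 def {j} use {i}
  B7 def {c,w} use ∅
  B8 def {c,w} use {m}
  B9 def {w} use {i,w}

Liveness:
  live B0: ∅→{i,m}
  live B1: {i,m}→{i,m}
  live B2: {i,m}→∅
  live B3: {i,m}→{i,m}
  live B4: {i,m}→{i,m}
  live B5: {i,m}→{i,m}
  live B6: {i,m}→{i,m}
  live B7: {i,m}→{i,m}
  live B8: {i,m}→{i,w}
  live B9: {i,w}→∅

live-out(B4) = ["i", "m"]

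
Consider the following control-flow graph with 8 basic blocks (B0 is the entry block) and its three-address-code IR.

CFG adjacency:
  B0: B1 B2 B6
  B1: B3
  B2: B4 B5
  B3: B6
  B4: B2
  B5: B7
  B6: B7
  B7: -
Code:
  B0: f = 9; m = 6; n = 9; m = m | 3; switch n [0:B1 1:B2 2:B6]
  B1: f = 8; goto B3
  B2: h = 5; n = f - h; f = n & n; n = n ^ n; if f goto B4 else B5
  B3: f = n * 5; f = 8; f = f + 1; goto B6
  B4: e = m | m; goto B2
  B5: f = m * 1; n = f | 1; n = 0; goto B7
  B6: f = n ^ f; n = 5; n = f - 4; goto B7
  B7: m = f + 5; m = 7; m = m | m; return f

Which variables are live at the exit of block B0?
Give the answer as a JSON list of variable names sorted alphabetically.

Answer: ["f", "m", "n"]

Working:
def/use:
  B0 def {f,m,n} use ∅
  B1 def {f} use ∅
  B2 def {f,h,n} use {f}
  B3 def {f} use {n}
  B4 def {e} use {m}
  B5 def {f,n} use {m}
  B6 def {f,n} use {f,n}
  B7 def {m} use {f}

Backward fixpoint:
  B0: in=∅ out={f,m,n}
  B1: in={n} out={n}
  B2: in={f,m} out={f,m}
  B3: in={n} out={f,n}
  B4: in={f,m} out={f,m}
  B5: in={m} out={f}
  B6: in={f,n} out={f}
  B7: in={f} out=∅

live-out(B0) = ["f", "m", "n"]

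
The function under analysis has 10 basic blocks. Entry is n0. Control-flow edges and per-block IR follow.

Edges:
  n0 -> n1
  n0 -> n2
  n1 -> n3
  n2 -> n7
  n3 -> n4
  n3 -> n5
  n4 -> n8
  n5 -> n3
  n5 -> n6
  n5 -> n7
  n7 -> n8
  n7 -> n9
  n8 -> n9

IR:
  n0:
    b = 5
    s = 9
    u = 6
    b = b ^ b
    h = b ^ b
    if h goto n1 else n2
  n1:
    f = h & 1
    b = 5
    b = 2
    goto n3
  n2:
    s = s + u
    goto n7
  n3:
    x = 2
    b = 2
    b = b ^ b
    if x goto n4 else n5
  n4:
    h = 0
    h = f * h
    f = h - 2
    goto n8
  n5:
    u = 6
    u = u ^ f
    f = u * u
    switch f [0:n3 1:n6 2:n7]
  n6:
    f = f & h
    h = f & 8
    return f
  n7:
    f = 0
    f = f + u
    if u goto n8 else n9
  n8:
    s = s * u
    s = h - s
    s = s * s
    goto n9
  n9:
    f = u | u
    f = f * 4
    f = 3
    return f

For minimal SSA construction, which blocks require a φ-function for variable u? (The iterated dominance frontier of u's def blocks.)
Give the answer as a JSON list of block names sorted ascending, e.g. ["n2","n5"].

Answer: ["n3", "n7", "n8", "n9"]

Analysis:
idom tree: n1←n0 n2←n0 n3←n1 n4←n3 n5←n3 n6←n5 n7←n0 n8←n0 n9←n0
Dom at joins:
  n3: preds {n1,n5}: {n0,n1} ∩ {n0,n1,n3,n5} = {n0,n1}; idom=n1
  n7: preds {n2,n5}: {n0,n2} ∩ {n0,n1,n3,n5} = {n0}; idom=n0
  n8: preds {n4,n7}: {n0,n1,n3,n4} ∩ {n0,n7} = {n0}; idom=n0
  n9: preds {n7,n8}: {n0,n7} ∩ {n0,n8} = {n0}; idom=n0

Frontier:
  n3←n1: walk · to n1
  n3←n5: walk n5→n3 to n1
  n7←n2: walk n2 to n0
  n7←n5: walk n5→n3→n1 to n0
  n8←n4: walk n4→n3→n1 to n0
  n8←n7: walk n7 to n0
  n9←n7: walk n7 to n0
  n9←n8: walk n8 to n0
  n0: DF=∅
  n1: DF={n7,n8}
  n2: DF={n7}
  n3: DF={n3,n7,n8}
  n4: DF={n8}
  n5: DF={n3,n7}
  n6: DF=∅
  n7: DF={n8,n9}
  n8: DF={n9}
  n9: DF=∅

φ for u: defs {n0,n5}
  DF⁺ = {n3,n7,n8,n9}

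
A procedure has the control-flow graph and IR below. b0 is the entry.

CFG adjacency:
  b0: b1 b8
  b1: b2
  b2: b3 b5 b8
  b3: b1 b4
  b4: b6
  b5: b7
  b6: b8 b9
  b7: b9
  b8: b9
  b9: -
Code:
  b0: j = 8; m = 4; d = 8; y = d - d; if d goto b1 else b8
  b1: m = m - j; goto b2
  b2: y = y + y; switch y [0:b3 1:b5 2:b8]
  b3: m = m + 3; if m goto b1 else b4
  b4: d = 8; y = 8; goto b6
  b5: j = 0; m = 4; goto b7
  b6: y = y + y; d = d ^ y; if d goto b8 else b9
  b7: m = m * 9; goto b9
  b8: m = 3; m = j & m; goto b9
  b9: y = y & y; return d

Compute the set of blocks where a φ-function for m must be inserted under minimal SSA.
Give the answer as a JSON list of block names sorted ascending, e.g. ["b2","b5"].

idom tree: b1←b0 b2←b1 b3←b2 b4←b3 b5←b2 b6←b4 b7←b5 b8←b0 b9←b0
Join-block Dom:
  b1: preds {b0,b3}: {b0} ∩ {b0,b1,b2,b3} = {b0}; idom=b0
  b8: preds {b0,b2,b6}: {b0} ∩ {b0,b1,b2} ∩ {b0,b1,b2,b3,b4,b6} = {b0}; idom=b0
  b9: preds {b6,b7,b8}: {b0,b1,b2,b3,b4,b6} ∩ {b0,b1,b2,b5,b7} ∩ {b0,b8} = {b0}; idom=b0

Frontier:
  join b1 pred b0: · stop@b0
  join b1 pred b3: b3→b2→b1 stop@b0
  join b8 pred b0: · stop@b0
  join b8 pred b2: b2→b1 stop@b0
  join b8 pred b6: b6→b4→b3→b2→b1 stop@b0
  join b9 pred b6: b6→b4→b3→b2→b1 stop@b0
  join b9 pred b7: b7→b5→b2→b1 stop@b0
  join b9 pred b8: b8 stop@b0
  b0: DF=∅
  b1: DF={b1,b8,b9}
  b2: DF={b1,b8,b9}
  b3: DF={b1,b8,b9}
  b4: DF={b8,b9}
  b5: DF={b9}
  b6: DF={b8,b9}
  b7: DF={b9}
  b8: DF={b9}
  b9: DF=∅

φ for m: defs {b0,b1,b3,b5,b7,b8}
  DF⁺ = {b1,b8,b9}

Answer: ["b1", "b8", "b9"]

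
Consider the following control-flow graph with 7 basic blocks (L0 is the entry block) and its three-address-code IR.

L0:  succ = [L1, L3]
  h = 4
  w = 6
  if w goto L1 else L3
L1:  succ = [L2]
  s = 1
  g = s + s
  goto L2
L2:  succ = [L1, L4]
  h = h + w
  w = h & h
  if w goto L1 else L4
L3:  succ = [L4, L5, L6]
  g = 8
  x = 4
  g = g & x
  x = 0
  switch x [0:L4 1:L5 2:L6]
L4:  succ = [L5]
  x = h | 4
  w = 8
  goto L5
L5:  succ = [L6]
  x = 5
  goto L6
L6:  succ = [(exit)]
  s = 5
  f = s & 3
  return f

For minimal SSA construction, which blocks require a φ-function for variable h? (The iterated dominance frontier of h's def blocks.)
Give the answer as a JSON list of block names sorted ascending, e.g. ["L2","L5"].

idom tree: L1←L0 L2←L1 L3←L0 L4←L0 L5←L0 L6←L0
Dom at joins:
  L1: preds {L0,L2}: {L0} ∩ {L0,L1,L2} = {L0}; idom=L0
  L4: preds {L2,L3}: {L0,L1,L2} ∩ {L0,L3} = {L0}; idom=L0
  L5: preds {L3,L4}: {L0,L3} ∩ {L0,L4} = {L0}; idom=L0
  L6: preds {L3,L5}: {L0,L3} ∩ {L0,L5} = {L0}; idom=L0

DF walk-up:
  join L1 pred L0: · stop@L0
  join L1 pred L2: L2→L1 stop@L0
  join L4 pred L2: L2→L1 stop@L0
  join L4 pred L3: L3 stop@L0
  join L5 pred L3: L3 stop@L0
  join L5 pred L4: L4 stop@L0
  join L6 pred L3: L3 stop@L0
  join L6 pred L5: L5 stop@L0
  L0 → ∅
  L1 → {L1,L4}
  L2 → {L1,L4}
  L3 → {L4,L5,L6}
  L4 → {L5}
  L5 → {L6}
  L6 → ∅

φ for h: defs {L0,L2}
  DF⁺ = {L1,L4,L5,L6}

Answer: ["L1", "L4", "L5", "L6"]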